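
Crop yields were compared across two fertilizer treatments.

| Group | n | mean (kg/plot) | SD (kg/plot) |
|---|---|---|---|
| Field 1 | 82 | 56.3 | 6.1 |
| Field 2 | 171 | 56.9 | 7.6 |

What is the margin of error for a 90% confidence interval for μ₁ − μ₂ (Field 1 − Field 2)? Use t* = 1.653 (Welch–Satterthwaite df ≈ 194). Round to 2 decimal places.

Standard errors of each mean: 6.1/√82 = 0.6736 and 7.6/√171 = 0.5812.
SE(x̄₁ − x̄₂) = √(0.6736² + 0.5812²) = 0.8897 for independent samples with unequal variances.
With t* = 1.653, the margin is 1.653 × 0.8897 = 1.4707.

1.47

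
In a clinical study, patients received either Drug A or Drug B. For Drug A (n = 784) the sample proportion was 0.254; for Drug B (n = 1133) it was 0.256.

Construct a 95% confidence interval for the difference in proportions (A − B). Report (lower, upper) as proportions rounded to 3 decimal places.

(-0.042, 0.038)

Each SE is √(p̂(1−p̂)/n): √(0.2540·0.7460/784) = 0.01555 and √(0.2560·0.7440/1133) = 0.01297.
SE(p̂₁ − p̂₂) = √(SE₁² + SE₂²) = √(0.0002418025 + 0.0001682209) = 0.02025, since the two samples are independent.
At 95% confidence z* = 1.960; margin = 1.960 × 0.02025 = 0.03969.
The difference is 0.2540 − 0.2560 = -0.0020, so the interval is -0.0020 ± 0.03969 = (-0.042, 0.038).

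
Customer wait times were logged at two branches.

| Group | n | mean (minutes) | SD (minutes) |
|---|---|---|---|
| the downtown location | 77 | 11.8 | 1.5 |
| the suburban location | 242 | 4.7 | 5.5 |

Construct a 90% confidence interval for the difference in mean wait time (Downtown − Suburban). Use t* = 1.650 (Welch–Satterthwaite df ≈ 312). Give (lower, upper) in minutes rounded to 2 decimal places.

(6.45, 7.75)

SE₁ = s₁/√n₁ = 1.5/√77 = 0.1709; SE₂ = 5.5/√242 = 0.3536.
Independent samples, unequal variances: SE_diff = √(SE₁² + SE₂²) = √(0.02920681 + 0.12503296) = 0.3927.
t* = 1.650, so margin of error = 1.650 × 0.3927 = 0.6480.
Difference in means = 11.8 − 4.7 = 7.1000.
7.1000 ± 0.6480 → (6.45, 7.75).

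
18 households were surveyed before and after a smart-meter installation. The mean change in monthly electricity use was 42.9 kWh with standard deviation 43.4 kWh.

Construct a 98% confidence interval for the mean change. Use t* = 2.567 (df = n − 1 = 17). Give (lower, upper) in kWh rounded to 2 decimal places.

(16.64, 69.16)

This is a matched-pairs design, so SE = s_d/√n = 43.4/√18 = 10.2295.
Margin = 2.567 × 10.2295 = 26.2591; the interval is 42.9 ± 26.2591 = (16.64, 69.16).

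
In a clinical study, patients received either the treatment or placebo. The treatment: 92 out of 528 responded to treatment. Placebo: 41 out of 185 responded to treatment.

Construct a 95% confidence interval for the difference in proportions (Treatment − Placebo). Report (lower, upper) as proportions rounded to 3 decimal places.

(-0.115, 0.021)

Sample proportions: 92/528 = 0.1742, 41/185 = 0.2216.
Each SE is √(p̂(1−p̂)/n): √(0.1742·0.8258/528) = 0.01651 and √(0.2216·0.7784/185) = 0.03054.
SE(p̂₁ − p̂₂) = √(SE₁² + SE₂²) = √(0.0002725801 + 0.0009326916) = 0.03472, since the two samples are independent.
At 95% confidence z* = 1.960; margin = 1.960 × 0.03472 = 0.06805.
The difference is 0.1742 − 0.2216 = -0.0474, so the interval is -0.0474 ± 0.06805 = (-0.115, 0.021).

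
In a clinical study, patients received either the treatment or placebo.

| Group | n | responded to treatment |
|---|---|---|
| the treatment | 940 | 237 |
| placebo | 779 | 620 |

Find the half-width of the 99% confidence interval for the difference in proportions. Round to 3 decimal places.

0.052

First, p̂₁ = 237/940 = 0.2521; p̂₂ = 620/779 = 0.7959.
The two standard errors are √(0.2521×0.7479/940) = 0.01416 and √(0.7959×0.2041/779) = 0.01444.
Because the samples are independent, SE_diff = √(0.01416² + 0.01444²) = 0.02022.
Using z* = 2.576 for 99%, ME = 2.576 × 0.02022 = 0.05209.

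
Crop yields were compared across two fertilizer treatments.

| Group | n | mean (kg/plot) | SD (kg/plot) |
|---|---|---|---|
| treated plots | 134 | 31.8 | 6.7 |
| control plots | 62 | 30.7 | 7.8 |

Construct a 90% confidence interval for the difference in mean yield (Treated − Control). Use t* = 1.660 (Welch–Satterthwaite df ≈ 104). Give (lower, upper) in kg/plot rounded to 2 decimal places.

Per-group SEs: s₁/√n₁ = 6.7/√134 = 0.5788, s₂/√n₂ = 7.8/√62 = 0.9906.
Unpooled SE of the difference: √(0.33500944 + 0.98128836) = 1.1473.
Margin of error = t* · SE = 1.660 × 1.1473 = 1.9045.
x̄₁ − x̄₂ = 31.8 − 30.7 = 1.1000.
CI: 1.1000 ± 1.9045 = (-0.80, 3.00).

(-0.80, 3.00)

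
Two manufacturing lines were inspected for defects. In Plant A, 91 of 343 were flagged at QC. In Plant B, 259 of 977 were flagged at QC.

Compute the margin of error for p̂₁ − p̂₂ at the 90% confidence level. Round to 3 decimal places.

First, p̂₁ = 91/343 = 0.2653; p̂₂ = 259/977 = 0.2651.
The two standard errors are √(0.2653×0.7347/343) = 0.02384 and √(0.2651×0.7349/977) = 0.01412.
Because the samples are independent, SE_diff = √(0.02384² + 0.01412²) = 0.02771.
Using z* = 1.645 for 90%, ME = 1.645 × 0.02771 = 0.04558.

0.046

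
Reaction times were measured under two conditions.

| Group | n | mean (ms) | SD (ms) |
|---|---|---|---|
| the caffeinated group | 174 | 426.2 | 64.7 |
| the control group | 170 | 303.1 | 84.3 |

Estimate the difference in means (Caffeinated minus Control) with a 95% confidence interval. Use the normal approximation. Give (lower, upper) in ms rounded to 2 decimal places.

(107.19, 139.01)

Per-group SEs: s₁/√n₁ = 64.7/√174 = 4.9049, s₂/√n₂ = 84.3/√170 = 6.4655.
Unpooled SE of the difference: √(24.05804401 + 41.80269025) = 8.1155.
Margin of error = z* · SE = 1.960 × 8.1155 = 15.9064.
x̄₁ − x̄₂ = 426.2 − 303.1 = 123.1000.
CI: 123.1000 ± 15.9064 = (107.19, 139.01).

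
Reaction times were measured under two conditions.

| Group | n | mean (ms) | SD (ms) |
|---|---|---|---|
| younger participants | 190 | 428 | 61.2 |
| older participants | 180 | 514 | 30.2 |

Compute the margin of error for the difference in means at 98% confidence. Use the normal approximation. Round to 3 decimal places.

11.579

SE₁ = s₁/√n₁ = 61.2/√190 = 4.4399; SE₂ = 30.2/√180 = 2.2510.
Independent samples, unequal variances: SE_diff = √(SE₁² + SE₂²) = √(19.71271201 + 5.067001) = 4.9779.
z* = 2.326, so margin of error = 2.326 × 4.9779 = 11.5786.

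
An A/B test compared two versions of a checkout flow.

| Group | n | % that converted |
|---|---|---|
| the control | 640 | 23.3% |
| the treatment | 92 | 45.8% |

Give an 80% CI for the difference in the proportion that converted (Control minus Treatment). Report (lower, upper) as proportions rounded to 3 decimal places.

(-0.295, -0.155)

SE₁ = √(p̂₁(1−p̂₁)/n₁) = √(0.2330·0.7670/640) = 0.01671; SE₂ = √(0.4580·0.5420/92) = 0.05194.
Independent samples: SE of the difference = √(SE₁² + SE₂²) = √(0.0002792241 + 0.0026977636) = 0.05456.
z* for 80% confidence is 1.282, so the margin of error is 1.282 × 0.05456 = 0.06995.
Point estimate p̂₁ − p̂₂ = 0.2330 − 0.4580 = -0.2250.
-0.2250 ± 0.06995 → (-0.295, -0.155).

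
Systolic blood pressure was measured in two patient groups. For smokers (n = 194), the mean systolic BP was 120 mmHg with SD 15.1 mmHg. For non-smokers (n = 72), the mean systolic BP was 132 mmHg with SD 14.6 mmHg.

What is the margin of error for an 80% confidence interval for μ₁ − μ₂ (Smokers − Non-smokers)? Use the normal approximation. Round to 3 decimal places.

2.607

Standard errors of each mean: 15.1/√194 = 1.0841 and 14.6/√72 = 1.7206.
SE(x̄₁ − x̄₂) = √(1.0841² + 1.7206²) = 2.0337 for independent samples with unequal variances.
With z* = 1.282, the margin is 1.282 × 2.0337 = 2.6072.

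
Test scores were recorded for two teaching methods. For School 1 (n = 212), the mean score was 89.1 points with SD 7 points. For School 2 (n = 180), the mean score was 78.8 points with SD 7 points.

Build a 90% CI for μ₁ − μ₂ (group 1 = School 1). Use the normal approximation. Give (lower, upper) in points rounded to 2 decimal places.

(9.13, 11.47)

Per-group SEs: s₁/√n₁ = 7/√212 = 0.4808, s₂/√n₂ = 7/√180 = 0.5217.
Unpooled SE of the difference: √(0.23116864 + 0.27217089) = 0.7095.
Margin of error = z* · SE = 1.645 × 0.7095 = 1.1671.
x̄₁ − x̄₂ = 89.1 − 78.8 = 10.3000.
CI: 10.3000 ± 1.1671 = (9.13, 11.47).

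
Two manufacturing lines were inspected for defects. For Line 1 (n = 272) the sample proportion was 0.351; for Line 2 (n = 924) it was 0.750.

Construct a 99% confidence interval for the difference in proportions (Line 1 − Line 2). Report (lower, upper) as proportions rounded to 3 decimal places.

(-0.482, -0.316)

The two standard errors are √(0.3510×0.6490/272) = 0.02894 and √(0.7500×0.2500/924) = 0.01425.
Because the samples are independent, SE_diff = √(0.02894² + 0.01425²) = 0.03226.
Using z* = 2.576 for 99%, ME = 2.576 × 0.03226 = 0.08310.
p̂₁ − p̂₂ = -0.3990; interval -0.3990 ± 0.08310 gives (-0.482, -0.316).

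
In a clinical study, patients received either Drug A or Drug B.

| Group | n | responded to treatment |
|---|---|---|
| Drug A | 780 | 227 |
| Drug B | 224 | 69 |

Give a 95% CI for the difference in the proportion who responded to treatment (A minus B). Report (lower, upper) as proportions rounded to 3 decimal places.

First, p̂₁ = 227/780 = 0.2910; p̂₂ = 69/224 = 0.3080.
The two standard errors are √(0.2910×0.7090/780) = 0.01626 and √(0.3080×0.6920/224) = 0.03085.
Because the samples are independent, SE_diff = √(0.01626² + 0.03085²) = 0.03487.
Using z* = 1.960 for 95%, ME = 1.960 × 0.03487 = 0.06835.
p̂₁ − p̂₂ = -0.0170; interval -0.0170 ± 0.06835 gives (-0.085, 0.051).

(-0.085, 0.051)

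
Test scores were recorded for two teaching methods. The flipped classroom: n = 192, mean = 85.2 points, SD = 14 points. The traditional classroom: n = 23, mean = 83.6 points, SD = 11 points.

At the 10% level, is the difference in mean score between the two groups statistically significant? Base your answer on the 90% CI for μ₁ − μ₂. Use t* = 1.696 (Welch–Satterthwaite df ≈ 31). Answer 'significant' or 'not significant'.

SE₁ = s₁/√n₁ = 14/√192 = 1.0104; SE₂ = 11/√23 = 2.2937.
Independent samples, unequal variances: SE_diff = √(SE₁² + SE₂²) = √(1.02090816 + 5.26105969) = 2.5064.
t* = 1.696, so margin of error = 1.696 × 2.5064 = 4.2509.
Difference in means = 85.2 − 83.6 = 1.6000.
1.6000 ± 4.2509 → (-2.6509, 5.8509).
The interval (-2.6509, 5.8509) contains 0, so the difference is not significant.

not significant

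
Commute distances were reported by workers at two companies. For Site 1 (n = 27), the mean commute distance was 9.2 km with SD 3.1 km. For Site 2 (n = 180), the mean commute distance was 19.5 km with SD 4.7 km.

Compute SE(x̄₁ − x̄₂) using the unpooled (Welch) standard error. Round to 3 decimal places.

SE₁ = s₁/√n₁ = 3.1/√27 = 0.5966; SE₂ = 4.7/√180 = 0.3503.
Independent samples, unequal variances: SE_diff = √(SE₁² + SE₂²) = √(0.35593156 + 0.12271009) = 0.6918.

0.692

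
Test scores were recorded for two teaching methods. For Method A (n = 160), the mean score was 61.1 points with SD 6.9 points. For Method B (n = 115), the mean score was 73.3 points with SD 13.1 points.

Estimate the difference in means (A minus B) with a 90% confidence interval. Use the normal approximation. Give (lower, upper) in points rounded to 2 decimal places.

(-14.40, -10.00)

Standard errors of each mean: 6.9/√160 = 0.5455 and 13.1/√115 = 1.2216.
SE(x̄₁ − x̄₂) = √(0.5455² + 1.2216²) = 1.3379 for independent samples with unequal variances.
With z* = 1.645, the margin is 1.645 × 1.3379 = 2.2008.
x̄₁ − x̄₂ = 61.1 − 73.3 = -12.2000; the interval is -12.2000 ± 2.2008 = (-14.40, -10.00).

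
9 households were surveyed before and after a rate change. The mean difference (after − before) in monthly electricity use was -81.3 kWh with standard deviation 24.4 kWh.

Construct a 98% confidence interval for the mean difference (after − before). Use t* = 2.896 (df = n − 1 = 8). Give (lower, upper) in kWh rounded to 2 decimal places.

Paired design: SE = s_d/√n = 24.4/√9 = 8.1333.
t* = 2.896; margin of error = 2.896 × 8.1333 = 23.5540.
-81.3 ± 23.5540 → (-104.85, -57.75).

(-104.85, -57.75)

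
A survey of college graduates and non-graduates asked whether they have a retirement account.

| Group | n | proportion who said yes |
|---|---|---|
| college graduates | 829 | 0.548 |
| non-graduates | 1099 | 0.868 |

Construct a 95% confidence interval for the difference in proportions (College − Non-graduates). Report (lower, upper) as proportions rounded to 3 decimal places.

Each SE is √(p̂(1−p̂)/n): √(0.5480·0.4520/829) = 0.01729 and √(0.8680·0.1320/1099) = 0.01021.
SE(p̂₁ − p̂₂) = √(SE₁² + SE₂²) = √(0.0002989441 + 0.0001042441) = 0.02008, since the two samples are independent.
At 95% confidence z* = 1.960; margin = 1.960 × 0.02008 = 0.03936.
The difference is 0.5480 − 0.8680 = -0.3200, so the interval is -0.3200 ± 0.03936 = (-0.359, -0.281).

(-0.359, -0.281)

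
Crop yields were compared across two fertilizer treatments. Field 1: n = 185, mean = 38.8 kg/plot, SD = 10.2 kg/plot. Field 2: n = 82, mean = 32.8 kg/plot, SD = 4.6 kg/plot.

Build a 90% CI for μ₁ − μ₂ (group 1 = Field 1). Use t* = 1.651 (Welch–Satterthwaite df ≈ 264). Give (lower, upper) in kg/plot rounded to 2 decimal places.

SE₁ = s₁/√n₁ = 10.2/√185 = 0.7499; SE₂ = 4.6/√82 = 0.5080.
Independent samples, unequal variances: SE_diff = √(SE₁² + SE₂²) = √(0.56235001 + 0.258064) = 0.9058.
t* = 1.651, so margin of error = 1.651 × 0.9058 = 1.4955.
Difference in means = 38.8 − 32.8 = 6.0000.
6.0000 ± 1.4955 → (4.50, 7.50).

(4.50, 7.50)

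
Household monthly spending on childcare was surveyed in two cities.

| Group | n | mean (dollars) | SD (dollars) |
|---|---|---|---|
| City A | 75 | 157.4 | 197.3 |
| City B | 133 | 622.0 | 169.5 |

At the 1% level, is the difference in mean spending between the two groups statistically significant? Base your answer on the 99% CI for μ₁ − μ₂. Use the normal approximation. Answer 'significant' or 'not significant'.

significant

Per-group SEs: s₁/√n₁ = 197.3/√75 = 22.7822, s₂/√n₂ = 169.5/√133 = 14.6975.
Unpooled SE of the difference: √(519.02863684 + 216.01650625) = 27.1117.
Margin of error = z* · SE = 2.576 × 27.1117 = 69.8397.
x̄₁ − x̄₂ = 157.4 − 622.0 = -464.6000.
CI: -464.6000 ± 69.8397 = (-534.4397, -394.7603).
The interval (-534.4397, -394.7603) does not contain 0, so the difference is significant.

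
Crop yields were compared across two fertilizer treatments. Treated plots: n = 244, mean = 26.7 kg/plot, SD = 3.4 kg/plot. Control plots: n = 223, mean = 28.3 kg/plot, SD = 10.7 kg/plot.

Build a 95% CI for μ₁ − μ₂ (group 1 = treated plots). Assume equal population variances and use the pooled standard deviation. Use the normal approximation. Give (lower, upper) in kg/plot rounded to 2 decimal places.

Pooled variance s_p² = [243·3.4² + 222·10.7²] / (244+223−2) = 60.7008, so s_p = 7.7911.
SE_diff = s_p·√(1/n₁ + 1/n₂) = 7.7911·√(1/244 + 1/223) = 0.7218.
z* = 1.960; margin = 1.960 × 0.7218 = 1.4147.
Difference = 26.7 − 28.3 = -1.6000.
-1.6000 ± 1.4147 → (-3.01, -0.19).

(-3.01, -0.19)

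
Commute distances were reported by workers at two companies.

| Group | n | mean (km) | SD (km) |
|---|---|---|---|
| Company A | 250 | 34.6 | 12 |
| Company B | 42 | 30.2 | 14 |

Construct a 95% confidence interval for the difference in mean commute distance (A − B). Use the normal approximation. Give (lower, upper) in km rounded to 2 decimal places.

(-0.09, 8.89)

Per-group SEs: s₁/√n₁ = 12/√250 = 0.7589, s₂/√n₂ = 14/√42 = 2.1602.
Unpooled SE of the difference: √(0.57592921 + 4.66646404) = 2.2896.
Margin of error = z* · SE = 1.960 × 2.2896 = 4.4876.
x̄₁ − x̄₂ = 34.6 − 30.2 = 4.4000.
CI: 4.4000 ± 4.4876 = (-0.09, 8.89).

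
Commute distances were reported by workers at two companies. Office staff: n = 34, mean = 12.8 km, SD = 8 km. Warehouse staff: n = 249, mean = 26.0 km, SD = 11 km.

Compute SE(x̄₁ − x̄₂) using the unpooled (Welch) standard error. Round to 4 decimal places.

1.5389

SE₁ = s₁/√n₁ = 8/√34 = 1.3720; SE₂ = 11/√249 = 0.6971.
Independent samples, unequal variances: SE_diff = √(SE₁² + SE₂²) = √(1.882384 + 0.48594841) = 1.5389.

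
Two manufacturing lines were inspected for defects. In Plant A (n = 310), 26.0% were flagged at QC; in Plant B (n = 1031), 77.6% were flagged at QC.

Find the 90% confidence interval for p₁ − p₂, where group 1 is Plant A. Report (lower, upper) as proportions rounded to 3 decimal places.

(-0.562, -0.470)

Each SE is √(p̂(1−p̂)/n): √(0.2600·0.7400/310) = 0.02491 and √(0.7760·0.2240/1031) = 0.01298.
SE(p̂₁ − p̂₂) = √(SE₁² + SE₂²) = √(0.0006205081 + 0.0001684804) = 0.02809, since the two samples are independent.
At 90% confidence z* = 1.645; margin = 1.645 × 0.02809 = 0.04621.
The difference is 0.2600 − 0.7760 = -0.5160, so the interval is -0.5160 ± 0.04621 = (-0.562, -0.470).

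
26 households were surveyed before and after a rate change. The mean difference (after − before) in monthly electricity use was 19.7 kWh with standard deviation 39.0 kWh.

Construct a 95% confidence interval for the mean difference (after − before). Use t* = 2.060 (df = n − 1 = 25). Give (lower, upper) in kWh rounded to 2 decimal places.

(3.94, 35.46)

Paired design: SE = s_d/√n = 39.0/√26 = 7.6485.
t* = 2.060; margin of error = 2.060 × 7.6485 = 15.7559.
19.7 ± 15.7559 → (3.94, 35.46).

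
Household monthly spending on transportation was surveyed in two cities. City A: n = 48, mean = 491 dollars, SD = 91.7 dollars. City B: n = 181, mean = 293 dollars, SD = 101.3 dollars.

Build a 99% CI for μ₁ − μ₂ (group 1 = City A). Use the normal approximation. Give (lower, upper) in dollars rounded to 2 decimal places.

(158.77, 237.23)

SE₁ = s₁/√n₁ = 91.7/√48 = 13.2358; SE₂ = 101.3/√181 = 7.5296.
Independent samples, unequal variances: SE_diff = √(SE₁² + SE₂²) = √(175.18640164 + 56.69487616) = 15.2276.
z* = 2.576, so margin of error = 2.576 × 15.2276 = 39.2263.
Difference in means = 491 − 293 = 198.0000.
198.0000 ± 39.2263 → (158.77, 237.23).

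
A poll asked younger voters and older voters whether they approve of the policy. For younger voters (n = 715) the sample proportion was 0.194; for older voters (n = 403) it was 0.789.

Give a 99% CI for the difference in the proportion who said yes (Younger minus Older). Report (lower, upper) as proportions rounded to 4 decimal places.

Each SE is √(p̂(1−p̂)/n): √(0.1940·0.8060/715) = 0.01479 and √(0.7890·0.2110/403) = 0.02032.
SE(p̂₁ − p̂₂) = √(SE₁² + SE₂²) = √(0.0002187441 + 0.0004129024) = 0.02513, since the two samples are independent.
At 99% confidence z* = 2.576; margin = 2.576 × 0.02513 = 0.06473.
The difference is 0.1940 − 0.7890 = -0.5950, so the interval is -0.5950 ± 0.06473 = (-0.6597, -0.5303).

(-0.6597, -0.5303)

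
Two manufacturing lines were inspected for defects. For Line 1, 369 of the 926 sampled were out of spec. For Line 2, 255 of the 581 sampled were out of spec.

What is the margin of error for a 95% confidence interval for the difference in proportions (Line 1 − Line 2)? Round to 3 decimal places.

First, p̂₁ = 369/926 = 0.3985; p̂₂ = 255/581 = 0.4389.
The two standard errors are √(0.3985×0.6015/926) = 0.01609 and √(0.4389×0.5611/581) = 0.02059.
Because the samples are independent, SE_diff = √(0.01609² + 0.02059²) = 0.02613.
Using z* = 1.960 for 95%, ME = 1.960 × 0.02613 = 0.05121.

0.051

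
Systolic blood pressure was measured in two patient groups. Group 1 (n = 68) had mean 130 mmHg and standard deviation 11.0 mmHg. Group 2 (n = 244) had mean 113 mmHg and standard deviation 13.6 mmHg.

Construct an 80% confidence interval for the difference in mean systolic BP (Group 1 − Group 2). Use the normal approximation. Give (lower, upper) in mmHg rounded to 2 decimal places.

Standard errors of each mean: 11.0/√68 = 1.3339 and 13.6/√244 = 0.8707.
SE(x̄₁ − x̄₂) = √(1.3339² + 0.8707²) = 1.5929 for independent samples with unequal variances.
With z* = 1.282, the margin is 1.282 × 1.5929 = 2.0421.
x̄₁ − x̄₂ = 130 − 113 = 17.0000; the interval is 17.0000 ± 2.0421 = (14.96, 19.04).

(14.96, 19.04)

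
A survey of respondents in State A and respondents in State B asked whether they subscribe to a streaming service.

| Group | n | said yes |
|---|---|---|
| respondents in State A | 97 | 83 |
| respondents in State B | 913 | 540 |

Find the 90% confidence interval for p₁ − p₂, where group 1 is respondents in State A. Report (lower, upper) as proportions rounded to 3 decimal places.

(0.200, 0.329)

Sample proportions: 83/97 = 0.8557, 540/913 = 0.5915.
Each SE is √(p̂(1−p̂)/n): √(0.8557·0.1443/97) = 0.03568 and √(0.5915·0.4085/913) = 0.01627.
SE(p̂₁ − p̂₂) = √(SE₁² + SE₂²) = √(0.0012730624 + 0.0002647129) = 0.03921, since the two samples are independent.
At 90% confidence z* = 1.645; margin = 1.645 × 0.03921 = 0.06450.
The difference is 0.8557 − 0.5915 = 0.2642, so the interval is 0.2642 ± 0.06450 = (0.200, 0.329).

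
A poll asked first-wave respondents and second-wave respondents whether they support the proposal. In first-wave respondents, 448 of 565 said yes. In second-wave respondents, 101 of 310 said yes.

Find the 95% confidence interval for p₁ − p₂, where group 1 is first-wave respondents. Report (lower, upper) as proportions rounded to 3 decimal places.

p̂₁ = 448/565 = 0.7929 and p̂₂ = 101/310 = 0.3258.
SE₁ = √(p̂₁(1−p̂₁)/n₁) = √(0.7929·0.2071/565) = 0.01705; SE₂ = √(0.3258·0.6742/310) = 0.02662.
Independent samples: SE of the difference = √(SE₁² + SE₂²) = √(0.0002907025 + 0.0007086244) = 0.03161.
z* for 95% confidence is 1.960, so the margin of error is 1.960 × 0.03161 = 0.06196.
Point estimate p̂₁ − p̂₂ = 0.7929 − 0.3258 = 0.4671.
0.4671 ± 0.06196 → (0.405, 0.529).

(0.405, 0.529)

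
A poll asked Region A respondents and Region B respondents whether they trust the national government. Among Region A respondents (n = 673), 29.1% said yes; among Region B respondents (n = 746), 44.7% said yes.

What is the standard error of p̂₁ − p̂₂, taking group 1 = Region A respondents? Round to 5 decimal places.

SE₁ = √(p̂₁(1−p̂₁)/n₁) = √(0.2910·0.7090/673) = 0.01751; SE₂ = √(0.4470·0.5530/746) = 0.01820.
Independent samples: SE of the difference = √(SE₁² + SE₂²) = √(0.0003066001 + 0.00033124) = 0.02526.

0.02526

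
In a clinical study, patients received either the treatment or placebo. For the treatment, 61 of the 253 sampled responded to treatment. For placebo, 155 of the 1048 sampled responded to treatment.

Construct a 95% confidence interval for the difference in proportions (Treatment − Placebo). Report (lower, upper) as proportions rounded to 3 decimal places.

(0.036, 0.150)

First, p̂₁ = 61/253 = 0.2411; p̂₂ = 155/1048 = 0.1479.
The two standard errors are √(0.2411×0.7589/253) = 0.02689 and √(0.1479×0.8521/1048) = 0.01097.
Because the samples are independent, SE_diff = √(0.02689² + 0.01097²) = 0.02904.
Using z* = 1.960 for 95%, ME = 1.960 × 0.02904 = 0.05692.
p̂₁ − p̂₂ = 0.0932; interval 0.0932 ± 0.05692 gives (0.036, 0.150).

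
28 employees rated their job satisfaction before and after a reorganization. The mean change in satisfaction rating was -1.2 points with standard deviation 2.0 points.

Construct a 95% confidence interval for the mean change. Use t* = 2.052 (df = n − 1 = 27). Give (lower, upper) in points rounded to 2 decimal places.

This is a matched-pairs design, so SE = s_d/√n = 2.0/√28 = 0.3780.
Margin = 2.052 × 0.3780 = 0.7757; the interval is -1.2 ± 0.7757 = (-1.98, -0.42).

(-1.98, -0.42)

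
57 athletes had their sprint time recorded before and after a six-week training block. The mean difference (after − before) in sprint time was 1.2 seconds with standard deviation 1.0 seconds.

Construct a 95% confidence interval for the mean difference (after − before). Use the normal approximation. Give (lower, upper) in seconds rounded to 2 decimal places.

This is a matched-pairs design, so SE = s_d/√n = 1.0/√57 = 0.1325.
Margin = 1.960 × 0.1325 = 0.2597; the interval is 1.2 ± 0.2597 = (0.94, 1.46).

(0.94, 1.46)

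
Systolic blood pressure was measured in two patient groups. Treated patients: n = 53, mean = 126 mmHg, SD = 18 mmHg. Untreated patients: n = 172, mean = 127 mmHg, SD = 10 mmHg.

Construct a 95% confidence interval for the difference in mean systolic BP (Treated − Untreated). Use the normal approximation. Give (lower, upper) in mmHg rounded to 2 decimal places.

(-6.07, 4.07)

SE₁ = s₁/√n₁ = 18/√53 = 2.4725; SE₂ = 10/√172 = 0.7625.
Independent samples, unequal variances: SE_diff = √(SE₁² + SE₂²) = √(6.11325625 + 0.58140625) = 2.5874.
z* = 1.960, so margin of error = 1.960 × 2.5874 = 5.0713.
Difference in means = 126 − 127 = -1.0000.
-1.0000 ± 5.0713 → (-6.07, 4.07).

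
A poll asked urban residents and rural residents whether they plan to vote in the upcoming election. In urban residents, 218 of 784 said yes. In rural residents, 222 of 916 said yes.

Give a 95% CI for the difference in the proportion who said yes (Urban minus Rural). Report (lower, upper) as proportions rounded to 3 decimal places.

(-0.006, 0.078)

Sample proportions: 218/784 = 0.2781, 222/916 = 0.2424.
Each SE is √(p̂(1−p̂)/n): √(0.2781·0.7219/784) = 0.01600 and √(0.2424·0.7576/916) = 0.01416.
SE(p̂₁ − p̂₂) = √(SE₁² + SE₂²) = √(0.000256 + 0.0002005056) = 0.02137, since the two samples are independent.
At 95% confidence z* = 1.960; margin = 1.960 × 0.02137 = 0.04189.
The difference is 0.2781 − 0.2424 = 0.0357, so the interval is 0.0357 ± 0.04189 = (-0.006, 0.078).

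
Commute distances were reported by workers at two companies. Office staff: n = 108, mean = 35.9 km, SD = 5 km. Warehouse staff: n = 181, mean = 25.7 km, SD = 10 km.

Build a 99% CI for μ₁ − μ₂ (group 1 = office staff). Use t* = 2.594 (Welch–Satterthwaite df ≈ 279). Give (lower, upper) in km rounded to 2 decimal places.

SE₁ = s₁/√n₁ = 5/√108 = 0.4811; SE₂ = 10/√181 = 0.7433.
Independent samples, unequal variances: SE_diff = √(SE₁² + SE₂²) = √(0.23145721 + 0.55249489) = 0.8854.
t* = 2.594, so margin of error = 2.594 × 0.8854 = 2.2967.
Difference in means = 35.9 − 25.7 = 10.2000.
10.2000 ± 2.2967 → (7.90, 12.50).

(7.90, 12.50)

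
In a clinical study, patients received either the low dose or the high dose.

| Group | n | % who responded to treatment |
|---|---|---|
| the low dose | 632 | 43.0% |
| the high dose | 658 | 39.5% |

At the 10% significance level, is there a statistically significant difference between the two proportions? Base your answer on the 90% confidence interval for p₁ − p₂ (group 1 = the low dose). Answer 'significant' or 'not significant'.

Each SE is √(p̂(1−p̂)/n): √(0.4300·0.5700/632) = 0.01969 and √(0.3950·0.6050/658) = 0.01906.
SE(p̂₁ − p̂₂) = √(SE₁² + SE₂²) = √(0.0003876961 + 0.0003632836) = 0.02740, since the two samples are independent.
At 90% confidence z* = 1.645; margin = 1.645 × 0.02740 = 0.04507.
The difference is 0.4300 − 0.3950 = 0.0350, so the interval is 0.0350 ± 0.04507 = (-0.01007, 0.08007).
The interval (-0.01007, 0.08007) contains 0, so the difference is not significant.

not significant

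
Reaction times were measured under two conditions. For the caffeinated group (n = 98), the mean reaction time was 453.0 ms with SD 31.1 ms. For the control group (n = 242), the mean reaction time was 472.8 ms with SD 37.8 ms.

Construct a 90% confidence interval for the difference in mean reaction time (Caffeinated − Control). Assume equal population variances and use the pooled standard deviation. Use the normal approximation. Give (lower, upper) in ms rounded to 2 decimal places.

(-26.89, -12.71)

s_p = √[((n₁−1)s₁² + (n₂−1)s₂²)/(n₁+n₂−2)] = √[(97·31.1² + 241·37.8²)/338] = 36.0050.
SE = 36.0050·√(1/98 + 1/242) = 4.3110.
With z* = 1.645, margin = 1.645 × 4.3110 = 7.0916.
x̄₁ − x̄₂ = 453.0 − 472.8 = -19.8000; interval -19.8000 ± 7.0916 = (-26.89, -12.71).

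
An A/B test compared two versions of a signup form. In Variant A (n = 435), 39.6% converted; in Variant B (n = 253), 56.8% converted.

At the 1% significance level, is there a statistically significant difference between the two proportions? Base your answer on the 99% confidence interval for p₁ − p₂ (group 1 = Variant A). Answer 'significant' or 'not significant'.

Each SE is √(p̂(1−p̂)/n): √(0.3960·0.6040/435) = 0.02345 and √(0.5680·0.4320/253) = 0.03114.
SE(p̂₁ − p̂₂) = √(SE₁² + SE₂²) = √(0.0005499025 + 0.0009696996) = 0.03898, since the two samples are independent.
At 99% confidence z* = 2.576; margin = 2.576 × 0.03898 = 0.10041.
The difference is 0.3960 − 0.5680 = -0.1720, so the interval is -0.1720 ± 0.10041 = (-0.27241, -0.07159).
The interval (-0.27241, -0.07159) does not contain 0, so the difference is significant.

significant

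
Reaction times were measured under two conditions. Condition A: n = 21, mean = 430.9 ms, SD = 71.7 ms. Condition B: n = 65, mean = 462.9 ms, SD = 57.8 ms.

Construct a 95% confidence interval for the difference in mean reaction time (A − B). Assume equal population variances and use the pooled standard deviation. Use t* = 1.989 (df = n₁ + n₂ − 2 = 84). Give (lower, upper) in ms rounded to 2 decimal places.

(-62.65, -1.35)

Pooled variance s_p² = [20·71.7² + 64·57.8²] / (21+65−2) = 3769.4233, so s_p = 61.3956.
SE_diff = s_p·√(1/n₁ + 1/n₂) = 61.3956·√(1/21 + 1/65) = 15.4106.
t* = 1.989; margin = 1.989 × 15.4106 = 30.6517.
Difference = 430.9 − 462.9 = -32.0000.
-32.0000 ± 30.6517 → (-62.65, -1.35).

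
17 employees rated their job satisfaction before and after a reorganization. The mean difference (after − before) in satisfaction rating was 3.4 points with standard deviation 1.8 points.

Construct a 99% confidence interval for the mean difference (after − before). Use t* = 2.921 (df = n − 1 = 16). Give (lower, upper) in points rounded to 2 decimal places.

(2.12, 4.68)

This is a matched-pairs design, so SE = s_d/√n = 1.8/√17 = 0.4366.
Margin = 2.921 × 0.4366 = 1.2753; the interval is 3.4 ± 1.2753 = (2.12, 4.68).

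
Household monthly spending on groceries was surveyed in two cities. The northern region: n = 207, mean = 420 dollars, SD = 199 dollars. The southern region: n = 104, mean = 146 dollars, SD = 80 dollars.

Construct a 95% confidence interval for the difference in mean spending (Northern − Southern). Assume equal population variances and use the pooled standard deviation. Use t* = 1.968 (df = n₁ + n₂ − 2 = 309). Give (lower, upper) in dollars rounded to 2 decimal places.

Pooled variance s_p² = [206·199² + 103·80²] / (207+104−2) = 28534.0000, so s_p = 168.9201.
SE_diff = s_p·√(1/n₁ + 1/n₂) = 168.9201·√(1/207 + 1/104) = 20.3030.
t* = 1.968; margin = 1.968 × 20.3030 = 39.9563.
Difference = 420 − 146 = 274.0000.
274.0000 ± 39.9563 → (234.04, 313.96).

(234.04, 313.96)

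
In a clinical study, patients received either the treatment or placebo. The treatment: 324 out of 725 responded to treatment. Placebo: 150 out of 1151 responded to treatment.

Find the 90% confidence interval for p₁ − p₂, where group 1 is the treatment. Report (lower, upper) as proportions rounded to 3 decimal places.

p̂₁ = 324/725 = 0.4469 and p̂₂ = 150/1151 = 0.1303.
SE₁ = √(p̂₁(1−p̂₁)/n₁) = √(0.4469·0.5531/725) = 0.01846; SE₂ = √(0.1303·0.8697/1151) = 0.00992.
Independent samples: SE of the difference = √(SE₁² + SE₂²) = √(0.0003407716 + 0.0000984064) = 0.02096.
z* for 90% confidence is 1.645, so the margin of error is 1.645 × 0.02096 = 0.03448.
Point estimate p̂₁ − p̂₂ = 0.4469 − 0.1303 = 0.3166.
0.3166 ± 0.03448 → (0.282, 0.351).

(0.282, 0.351)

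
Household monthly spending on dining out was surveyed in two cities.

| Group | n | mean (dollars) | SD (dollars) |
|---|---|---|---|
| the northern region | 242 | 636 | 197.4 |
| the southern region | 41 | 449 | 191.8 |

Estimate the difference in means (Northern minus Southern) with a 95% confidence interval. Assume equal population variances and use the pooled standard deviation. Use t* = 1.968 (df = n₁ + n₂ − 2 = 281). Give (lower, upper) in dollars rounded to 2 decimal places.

(121.65, 252.35)

Pooled variance s_p² = [241·197.4² + 40·191.8²] / (242+41−2) = 38656.5080, so s_p = 196.6126.
SE_diff = s_p·√(1/n₁ + 1/n₂) = 196.6126·√(1/242 + 1/41) = 33.2051.
t* = 1.968; margin = 1.968 × 33.2051 = 65.3476.
Difference = 636 − 449 = 187.0000.
187.0000 ± 65.3476 → (121.65, 252.35).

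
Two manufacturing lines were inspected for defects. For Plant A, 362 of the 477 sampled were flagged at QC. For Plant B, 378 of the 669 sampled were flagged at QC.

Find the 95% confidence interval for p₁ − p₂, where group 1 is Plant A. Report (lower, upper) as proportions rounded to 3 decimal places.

p̂₁ = 362/477 = 0.7589 and p̂₂ = 378/669 = 0.5650.
SE₁ = √(p̂₁(1−p̂₁)/n₁) = √(0.7589·0.2411/477) = 0.01959; SE₂ = √(0.5650·0.4350/669) = 0.01917.
Independent samples: SE of the difference = √(SE₁² + SE₂²) = √(0.0003837681 + 0.0003674889) = 0.02741.
z* for 95% confidence is 1.960, so the margin of error is 1.960 × 0.02741 = 0.05372.
Point estimate p̂₁ − p̂₂ = 0.7589 − 0.5650 = 0.1939.
0.1939 ± 0.05372 → (0.140, 0.248).

(0.140, 0.248)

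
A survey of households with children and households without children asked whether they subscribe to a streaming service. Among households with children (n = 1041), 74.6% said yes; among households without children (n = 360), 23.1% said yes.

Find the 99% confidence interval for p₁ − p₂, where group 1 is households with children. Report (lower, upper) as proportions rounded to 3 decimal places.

(0.448, 0.582)

Each SE is √(p̂(1−p̂)/n): √(0.7460·0.2540/1041) = 0.01349 and √(0.2310·0.7690/360) = 0.02221.
SE(p̂₁ − p̂₂) = √(SE₁² + SE₂²) = √(0.0001819801 + 0.0004932841) = 0.02599, since the two samples are independent.
At 99% confidence z* = 2.576; margin = 2.576 × 0.02599 = 0.06695.
The difference is 0.7460 − 0.2310 = 0.5150, so the interval is 0.5150 ± 0.06695 = (0.448, 0.582).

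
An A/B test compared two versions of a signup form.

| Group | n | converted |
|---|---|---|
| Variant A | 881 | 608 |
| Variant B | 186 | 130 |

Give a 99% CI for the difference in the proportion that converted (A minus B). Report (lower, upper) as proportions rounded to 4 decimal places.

Sample proportions: 608/881 = 0.6901, 130/186 = 0.6989.
Each SE is √(p̂(1−p̂)/n): √(0.6901·0.3099/881) = 0.01558 and √(0.6989·0.3011/186) = 0.03364.
SE(p̂₁ − p̂₂) = √(SE₁² + SE₂²) = √(0.0002427364 + 0.0011316496) = 0.03707, since the two samples are independent.
At 99% confidence z* = 2.576; margin = 2.576 × 0.03707 = 0.09549.
The difference is 0.6901 − 0.6989 = -0.0088, so the interval is -0.0088 ± 0.09549 = (-0.1043, 0.0867).

(-0.1043, 0.0867)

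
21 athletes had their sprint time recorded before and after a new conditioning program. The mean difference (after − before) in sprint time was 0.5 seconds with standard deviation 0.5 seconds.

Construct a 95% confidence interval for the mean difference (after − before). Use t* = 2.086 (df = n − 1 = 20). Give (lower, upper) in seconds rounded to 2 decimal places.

This is a matched-pairs design, so SE = s_d/√n = 0.5/√21 = 0.1091.
Margin = 2.086 × 0.1091 = 0.2276; the interval is 0.5 ± 0.2276 = (0.27, 0.73).

(0.27, 0.73)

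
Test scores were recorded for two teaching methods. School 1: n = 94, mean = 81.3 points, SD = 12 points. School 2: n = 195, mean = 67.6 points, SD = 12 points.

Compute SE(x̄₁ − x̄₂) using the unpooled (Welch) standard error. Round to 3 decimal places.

1.507

Standard errors of each mean: 12/√94 = 1.2377 and 12/√195 = 0.8593.
SE(x̄₁ − x̄₂) = √(1.2377² + 0.8593²) = 1.5068 for independent samples with unequal variances.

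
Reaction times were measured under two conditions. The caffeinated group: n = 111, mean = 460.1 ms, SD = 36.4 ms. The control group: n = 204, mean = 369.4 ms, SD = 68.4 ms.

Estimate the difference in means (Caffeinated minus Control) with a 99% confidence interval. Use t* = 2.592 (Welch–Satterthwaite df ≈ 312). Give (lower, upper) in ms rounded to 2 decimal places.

Standard errors of each mean: 36.4/√111 = 3.4549 and 68.4/√204 = 4.7890.
SE(x̄₁ − x̄₂) = √(3.4549² + 4.7890²) = 5.9052 for independent samples with unequal variances.
With t* = 2.592, the margin is 2.592 × 5.9052 = 15.3063.
x̄₁ − x̄₂ = 460.1 − 369.4 = 90.7000; the interval is 90.7000 ± 15.3063 = (75.39, 106.01).

(75.39, 106.01)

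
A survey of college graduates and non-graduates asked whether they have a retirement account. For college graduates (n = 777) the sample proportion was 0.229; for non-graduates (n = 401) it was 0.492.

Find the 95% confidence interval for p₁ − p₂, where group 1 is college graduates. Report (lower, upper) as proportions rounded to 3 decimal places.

The two standard errors are √(0.2290×0.7710/777) = 0.01507 and √(0.4920×0.5080/401) = 0.02497.
Because the samples are independent, SE_diff = √(0.01507² + 0.02497²) = 0.02917.
Using z* = 1.960 for 95%, ME = 1.960 × 0.02917 = 0.05717.
p̂₁ − p̂₂ = -0.2630; interval -0.2630 ± 0.05717 gives (-0.320, -0.206).

(-0.320, -0.206)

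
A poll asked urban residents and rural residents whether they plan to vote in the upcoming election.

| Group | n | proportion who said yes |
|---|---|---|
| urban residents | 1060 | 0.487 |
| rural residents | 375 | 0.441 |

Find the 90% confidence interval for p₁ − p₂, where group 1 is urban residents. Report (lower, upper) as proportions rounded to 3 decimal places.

The two standard errors are √(0.4870×0.5130/1060) = 0.01535 and √(0.4410×0.5590/375) = 0.02564.
Because the samples are independent, SE_diff = √(0.01535² + 0.02564²) = 0.02988.
Using z* = 1.645 for 90%, ME = 1.645 × 0.02988 = 0.04915.
p̂₁ − p̂₂ = 0.0460; interval 0.0460 ± 0.04915 gives (-0.003, 0.095).

(-0.003, 0.095)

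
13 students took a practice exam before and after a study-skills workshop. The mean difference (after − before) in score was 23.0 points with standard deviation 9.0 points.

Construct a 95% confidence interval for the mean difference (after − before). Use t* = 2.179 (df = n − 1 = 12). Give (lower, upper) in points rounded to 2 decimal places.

(17.56, 28.44)

This is a matched-pairs design, so SE = s_d/√n = 9.0/√13 = 2.4962.
Margin = 2.179 × 2.4962 = 5.4392; the interval is 23.0 ± 5.4392 = (17.56, 28.44).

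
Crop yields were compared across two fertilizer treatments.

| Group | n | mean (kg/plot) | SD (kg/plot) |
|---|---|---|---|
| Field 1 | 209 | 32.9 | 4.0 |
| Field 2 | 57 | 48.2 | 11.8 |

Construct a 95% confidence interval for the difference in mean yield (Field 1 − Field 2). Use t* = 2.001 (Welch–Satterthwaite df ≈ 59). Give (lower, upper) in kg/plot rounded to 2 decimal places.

(-18.48, -12.12)

SE₁ = s₁/√n₁ = 4.0/√209 = 0.2767; SE₂ = 11.8/√57 = 1.5629.
Independent samples, unequal variances: SE_diff = √(SE₁² + SE₂²) = √(0.07656289 + 2.44265641) = 1.5872.
t* = 2.001, so margin of error = 2.001 × 1.5872 = 3.1760.
Difference in means = 32.9 − 48.2 = -15.3000.
-15.3000 ± 3.1760 → (-18.48, -12.12).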